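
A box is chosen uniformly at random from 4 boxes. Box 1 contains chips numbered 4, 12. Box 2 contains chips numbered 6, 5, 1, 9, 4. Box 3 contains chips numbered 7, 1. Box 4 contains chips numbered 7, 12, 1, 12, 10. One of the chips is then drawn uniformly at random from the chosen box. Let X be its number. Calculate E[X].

127/20

E[X | box 1] = (4+12)/2 = 8.
E[X | box 2] = (6+5+1+9+4)/5 = 5.
E[X | box 3] = (7+1)/2 = 4.
E[X | box 4] = (7+12+1+12+10)/5 = 42/5.
E[X] = (1/4)·(8) + (1/4)·(5) + (1/4)·(4) + (1/4)·(42/5) = 127/20.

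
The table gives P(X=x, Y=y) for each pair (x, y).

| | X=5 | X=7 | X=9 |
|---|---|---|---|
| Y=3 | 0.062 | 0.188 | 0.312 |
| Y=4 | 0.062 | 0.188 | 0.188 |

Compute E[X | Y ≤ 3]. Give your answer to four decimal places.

7.8897

P(Y ≤ 3) = 0.562.
Σ X·P over the event = 5·(0.062) + 7·(0.188) + 9·(0.312) = 4.434.
E[X | Y ≤ 3] = (4.434) / (0.562) = 7.8897.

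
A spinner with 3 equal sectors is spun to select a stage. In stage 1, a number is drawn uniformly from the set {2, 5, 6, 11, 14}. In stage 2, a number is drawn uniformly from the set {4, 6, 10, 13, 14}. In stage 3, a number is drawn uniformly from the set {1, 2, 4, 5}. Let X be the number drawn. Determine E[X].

E[X | stage 1] = (2+5+6+11+14)/5 = 38/5.
E[X | stage 2] = (4+6+10+13+14)/5 = 47/5.
E[X | stage 3] = (1+2+4+5)/4 = 3.
By the law of total expectation,
E[X] = (1/3)·(38/5) + (1/3)·(47/5) + (1/3)·(3) = 20/3.

20/3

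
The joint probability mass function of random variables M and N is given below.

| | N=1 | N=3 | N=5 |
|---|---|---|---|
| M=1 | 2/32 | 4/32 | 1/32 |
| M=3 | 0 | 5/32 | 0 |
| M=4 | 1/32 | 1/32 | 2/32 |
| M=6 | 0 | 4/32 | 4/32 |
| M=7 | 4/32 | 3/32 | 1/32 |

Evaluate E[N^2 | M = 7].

7

P(M = 7) = 1/4.
Summing N^2·P(M=x,N=y) over the conditioning event gives 7/4.
E[N^2 | M = 7] = (7/4) / (1/4) = 7.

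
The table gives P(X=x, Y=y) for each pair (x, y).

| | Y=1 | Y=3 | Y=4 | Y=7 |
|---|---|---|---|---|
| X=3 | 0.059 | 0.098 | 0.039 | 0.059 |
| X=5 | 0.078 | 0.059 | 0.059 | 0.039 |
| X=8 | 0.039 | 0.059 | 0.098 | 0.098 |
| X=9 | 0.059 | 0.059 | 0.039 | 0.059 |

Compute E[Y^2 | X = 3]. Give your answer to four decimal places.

17.4745

P(X = 3) = 0.255.
Σ Y^2·P over the event = 1·(0.059) + 9·(0.098) + 16·(0.039) + 49·(0.059) = 4.456.
E[Y^2 | X = 3] = (4.456) / (0.255) = 17.4745.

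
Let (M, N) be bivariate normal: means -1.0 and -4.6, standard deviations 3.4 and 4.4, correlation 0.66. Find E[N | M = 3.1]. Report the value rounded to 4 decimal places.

-1.0981

For a bivariate normal, E[N | M=x] = μ_N + ρ·(σ_N/σ_M)·(x − μ_M).
E[N | M=3.1] = -4.6 + (0.66)·(4.4/3.4)·(3.1 − (-1.0)) = -4.6 + (0.85412)·(4.1) = -1.0981.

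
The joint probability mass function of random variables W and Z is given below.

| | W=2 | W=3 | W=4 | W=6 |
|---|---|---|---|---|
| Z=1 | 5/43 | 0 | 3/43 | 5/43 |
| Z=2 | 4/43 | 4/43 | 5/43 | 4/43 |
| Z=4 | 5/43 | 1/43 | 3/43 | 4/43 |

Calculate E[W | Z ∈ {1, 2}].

58/15

P(Z ∈ {1, 2}) = 30/43.
Σ W·P over the event = 2·(5/43) + 2·(4/43) + 3·(4/43) + 4·(3/43) + 4·(5/43) + 6·(5/43) + 6·(4/43) = 116/43.
E[W | Z ∈ {1, 2}] = (116/43) / (30/43) = 58/15.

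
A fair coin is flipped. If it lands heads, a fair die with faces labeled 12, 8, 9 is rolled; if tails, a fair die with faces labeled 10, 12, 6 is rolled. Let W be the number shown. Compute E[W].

E[W | heads] = (12+8+9)/3 = 29/3.
E[W | tails] = (10+12+6)/3 = 28/3.
By the law of total expectation,
E[W] = (1/2)·(29/3) + (1/2)·(28/3) = 19/2.

19/2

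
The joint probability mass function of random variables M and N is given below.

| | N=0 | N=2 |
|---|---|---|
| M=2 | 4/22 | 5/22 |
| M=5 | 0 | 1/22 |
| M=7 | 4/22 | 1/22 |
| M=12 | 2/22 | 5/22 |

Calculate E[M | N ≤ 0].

P(N ≤ 0) = 5/11.
Σ M·P over the event = 2·(4/22) + 7·(4/22) + 12·(2/22) = 30/11.
E[M | N ≤ 0] = (30/11) / (5/11) = 6.

6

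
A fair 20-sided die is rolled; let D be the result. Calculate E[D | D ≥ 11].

Given D ≥ 11, D is equally likely to be any of {11, 12, 13, 14, 15, 16, 17, 18, 19, 20}.
E[D | D ≥ 11] = (11 + 12 + 13 + 14 + 15 + 16 + 17 + 18 + 19 + 20) / 10 = 31/2.

31/2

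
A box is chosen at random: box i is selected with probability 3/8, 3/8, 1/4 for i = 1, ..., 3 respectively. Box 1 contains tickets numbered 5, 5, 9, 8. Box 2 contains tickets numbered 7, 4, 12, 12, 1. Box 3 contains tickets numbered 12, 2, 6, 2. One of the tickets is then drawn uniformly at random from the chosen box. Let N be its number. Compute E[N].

1057/160

E[N | box 1] = (5+5+9+8)/4 = 27/4.
E[N | box 2] = (7+4+12+12+1)/5 = 36/5.
E[N | box 3] = (12+2+6+2)/4 = 11/2.
By the law of total expectation,
E[N] = (3/8)·(27/4) + (3/8)·(36/5) + (1/4)·(11/2) = 1057/160.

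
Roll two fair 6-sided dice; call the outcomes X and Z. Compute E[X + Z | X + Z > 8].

10

P(X + Z > 8) = 5/18.
Summing (X+Z)·P(x,y) over outcomes with X + Z > 8 gives 25/9.
E[X + Z | X + Z > 8] = (25/9) / (5/18) = 10.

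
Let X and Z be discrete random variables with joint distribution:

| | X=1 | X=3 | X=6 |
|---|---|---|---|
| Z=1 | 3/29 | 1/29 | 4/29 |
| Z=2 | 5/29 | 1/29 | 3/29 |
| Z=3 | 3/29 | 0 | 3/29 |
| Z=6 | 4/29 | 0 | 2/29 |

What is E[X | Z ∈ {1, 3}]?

P(Z ∈ {1, 3}) = 14/29.
Σ X·P over the event = 1·(3/29) + 1·(3/29) + 3·(1/29) + 6·(4/29) + 6·(3/29) = 51/29.
E[X | Z ∈ {1, 3}] = (51/29) / (14/29) = 51/14.

51/14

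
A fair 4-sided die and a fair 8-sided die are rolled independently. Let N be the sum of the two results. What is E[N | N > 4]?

P(N > 4) = 13/16.
Σ over the event: 5·1/8 + 6·1/8 + 7·1/8 + 8·1/8 + 9·1/8 + 10·3/32 + 11·1/16 + 12·1/32 = 51/8.
E[N | N > 4] = (51/8) / (13/16) = 102/13.

102/13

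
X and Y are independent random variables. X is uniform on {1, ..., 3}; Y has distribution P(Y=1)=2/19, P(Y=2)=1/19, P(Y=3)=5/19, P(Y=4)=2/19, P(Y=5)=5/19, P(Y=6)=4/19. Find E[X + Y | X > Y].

19/5

P(X > Y) = 5/57.
Summing (X+Y)·P(x,y) over outcomes with X > Y gives 1/3.
E[X + Y | X > Y] = (1/3) / (5/57) = 19/5.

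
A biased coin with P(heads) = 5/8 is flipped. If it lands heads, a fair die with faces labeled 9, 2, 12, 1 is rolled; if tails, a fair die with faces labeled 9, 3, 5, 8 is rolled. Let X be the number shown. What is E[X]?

E[X | heads] = (9+2+12+1)/4 = 6.
E[X | tails] = (9+3+5+8)/4 = 25/4.
E[X] = (5/8)·(6) + (3/8)·(25/4) = 195/32.

195/32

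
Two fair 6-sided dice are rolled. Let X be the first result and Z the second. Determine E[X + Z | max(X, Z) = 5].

P(max(X, Z) = 5) = 1/4.
Summing (X+Z)·P(x,y) over outcomes with max(X, Z) = 5 gives 35/18.
E[X + Z | max(X, Z) = 5] = (35/18) / (1/4) = 70/9.

70/9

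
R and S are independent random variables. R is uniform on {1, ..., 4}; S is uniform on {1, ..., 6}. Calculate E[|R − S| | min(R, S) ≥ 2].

P(min(R, S) ≥ 2) = 5/8.
Summing |R−S|·P(x,y) over outcomes with min(R, S) ≥ 2 gives 23/24.
E[|R − S| | min(R, S) ≥ 2] = (23/24) / (5/8) = 23/15.

23/15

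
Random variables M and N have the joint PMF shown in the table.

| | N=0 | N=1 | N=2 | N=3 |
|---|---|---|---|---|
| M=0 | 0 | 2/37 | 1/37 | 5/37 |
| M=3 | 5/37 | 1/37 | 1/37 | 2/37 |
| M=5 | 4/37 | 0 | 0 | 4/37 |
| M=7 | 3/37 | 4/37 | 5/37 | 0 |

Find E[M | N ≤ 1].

P(N ≤ 1) = 19/37.
Σ M·P over the event = 0·(2/37) + 3·(5/37) + 3·(1/37) + 5·(4/37) + 7·(3/37) + 7·(4/37) = 87/37.
E[M | N ≤ 1] = (87/37) / (19/37) = 87/19.

87/19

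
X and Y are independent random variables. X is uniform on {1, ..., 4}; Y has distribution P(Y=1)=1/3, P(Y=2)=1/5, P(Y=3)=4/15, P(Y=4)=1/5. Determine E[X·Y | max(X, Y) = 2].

P(max(X, Y) = 2) = 11/60.
Summing XY·P(x,y) over outcomes with max(X, Y) = 2 gives 7/15.
E[X·Y | max(X, Y) = 2] = (7/15) / (11/60) = 28/11.

28/11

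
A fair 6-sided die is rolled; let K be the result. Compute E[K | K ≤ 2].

3/2

Given K ≤ 2, K is equally likely to be any of {1, 2}.
E[K | K ≤ 2] = (1 + 2) / 2 = 3/2.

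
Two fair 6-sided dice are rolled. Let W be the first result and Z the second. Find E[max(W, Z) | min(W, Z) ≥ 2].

24/5

P(min(W, Z) ≥ 2) = 25/36.
Summing max(W,Z)·P(x,y) over outcomes with min(W, Z) ≥ 2 gives 10/3.
E[max(W, Z) | min(W, Z) ≥ 2] = (10/3) / (25/36) = 24/5.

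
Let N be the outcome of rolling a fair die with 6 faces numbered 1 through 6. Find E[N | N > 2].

Given N > 2, N is equally likely to be any of {3, 4, 5, 6}.
E[N | N > 2] = (3 + 4 + 5 + 6) / 4 = 9/2.

9/2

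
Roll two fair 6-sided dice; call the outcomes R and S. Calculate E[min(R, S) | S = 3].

P(S = 3) = 1/6.
Summing min(R,S)·P(x,y) over outcomes with S = 3 gives 5/12.
E[min(R, S) | S = 3] = (5/12) / (1/6) = 5/2.

5/2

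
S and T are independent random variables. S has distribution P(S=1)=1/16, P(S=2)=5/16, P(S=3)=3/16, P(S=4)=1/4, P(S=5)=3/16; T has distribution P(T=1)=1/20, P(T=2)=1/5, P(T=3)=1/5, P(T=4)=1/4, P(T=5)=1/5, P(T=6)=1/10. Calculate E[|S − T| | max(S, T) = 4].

140/101

P(max(S, T) = 4) = 101/320.
Summing |S−T|·P(x,y) over outcomes with max(S, T) = 4 gives 7/16.
E[|S − T| | max(S, T) = 4] = (7/16) / (101/320) = 140/101.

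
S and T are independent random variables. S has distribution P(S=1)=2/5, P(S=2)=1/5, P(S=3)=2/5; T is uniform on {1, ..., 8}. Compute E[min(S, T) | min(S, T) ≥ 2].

18/7

P(min(S, T) ≥ 2) = 21/40.
Summing min(S,T)·P(x,y) over outcomes with min(S, T) ≥ 2 gives 27/20.
E[min(S, T) | min(S, T) ≥ 2] = (27/20) / (21/40) = 18/7.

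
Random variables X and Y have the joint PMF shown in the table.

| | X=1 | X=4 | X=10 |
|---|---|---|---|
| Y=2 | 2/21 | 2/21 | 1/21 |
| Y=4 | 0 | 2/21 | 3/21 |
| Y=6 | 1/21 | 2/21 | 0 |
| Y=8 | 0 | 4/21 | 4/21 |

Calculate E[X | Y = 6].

3

P(Y = 6) = 1/7.
Σ X·P over the event = 1·(1/21) + 4·(2/21) = 3/7.
E[X | Y = 6] = (3/7) / (1/7) = 3.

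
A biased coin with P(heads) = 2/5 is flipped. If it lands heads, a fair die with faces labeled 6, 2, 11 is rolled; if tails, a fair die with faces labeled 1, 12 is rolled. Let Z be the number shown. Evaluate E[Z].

193/30

E[Z | heads] = (6+2+11)/3 = 19/3.
E[Z | tails] = (1+12)/2 = 13/2.
By the law of total expectation,
E[Z] = (2/5)·(19/3) + (3/5)·(13/2) = 193/30.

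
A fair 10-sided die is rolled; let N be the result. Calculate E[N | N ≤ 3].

2

Given N ≤ 3, N is equally likely to be any of {1, 2, 3}.
E[N | N ≤ 3] = (1 + 2 + 3) / 3 = 2.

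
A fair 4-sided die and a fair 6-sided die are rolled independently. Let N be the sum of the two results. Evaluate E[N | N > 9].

10

P(N > 9) = 1/24.
Σ over the event: 10·1/24 = 5/12.
E[N | N > 9] = (5/12) / (1/24) = 10.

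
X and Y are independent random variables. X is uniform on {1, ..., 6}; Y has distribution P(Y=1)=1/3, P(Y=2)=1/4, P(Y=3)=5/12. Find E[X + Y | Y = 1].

9/2

P(Y = 1) = 1/3.
Summing (X+Y)·P(x,y) over outcomes with Y = 1 gives 3/2.
E[X + Y | Y = 1] = (3/2) / (1/3) = 9/2.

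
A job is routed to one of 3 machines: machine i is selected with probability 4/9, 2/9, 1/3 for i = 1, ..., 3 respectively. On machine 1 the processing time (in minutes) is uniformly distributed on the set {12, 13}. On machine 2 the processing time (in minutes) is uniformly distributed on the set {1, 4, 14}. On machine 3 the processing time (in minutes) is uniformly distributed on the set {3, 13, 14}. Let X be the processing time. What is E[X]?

E[X | machine 1] = (12+13)/2 = 25/2.
E[X | machine 2] = (1+4+14)/3 = 19/3.
E[X | machine 3] = (3+13+14)/3 = 10.
By the law of total expectation,
E[X] = (4/9)·(25/2) + (2/9)·(19/3) + (1/3)·(10) = 278/27.

278/27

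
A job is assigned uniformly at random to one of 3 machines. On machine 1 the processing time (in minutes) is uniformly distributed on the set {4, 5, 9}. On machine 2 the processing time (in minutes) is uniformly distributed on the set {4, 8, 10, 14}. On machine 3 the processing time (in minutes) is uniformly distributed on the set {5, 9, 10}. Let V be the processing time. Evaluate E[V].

23/3

E[V | machine 1] = (4+5+9)/3 = 6.
E[V | machine 2] = (4+8+10+14)/4 = 9.
E[V | machine 3] = (5+9+10)/3 = 8.
By the law of total expectation,
E[V] = (1/3)·(6) + (1/3)·(9) + (1/3)·(8) = 23/3.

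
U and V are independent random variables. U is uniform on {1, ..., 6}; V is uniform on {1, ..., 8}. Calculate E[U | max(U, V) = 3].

12/5

Outcomes with max(U, V) = 3: (1,3), (2,3), (3,1), (3,2), (3,3), each with probability 1/48.
E[U | max(U, V) = 3] = (1 + 2 + 3 + 3 + 3) / 5 = 12/5.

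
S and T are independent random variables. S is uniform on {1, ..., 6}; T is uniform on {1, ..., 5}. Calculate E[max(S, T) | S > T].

P(S > T) = 1/2.
Summing max(S,T)·P(x,y) over outcomes with S > T gives 7/3.
E[max(S, T) | S > T] = (7/3) / (1/2) = 14/3.

14/3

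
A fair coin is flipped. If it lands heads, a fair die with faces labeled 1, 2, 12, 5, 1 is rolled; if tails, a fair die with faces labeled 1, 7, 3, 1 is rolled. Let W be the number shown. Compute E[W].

18/5

E[W | heads] = (1+2+12+5+1)/5 = 21/5.
E[W | tails] = (1+7+3+1)/4 = 3.
By the law of total expectation,
E[W] = (1/2)·(21/5) + (1/2)·(3) = 18/5.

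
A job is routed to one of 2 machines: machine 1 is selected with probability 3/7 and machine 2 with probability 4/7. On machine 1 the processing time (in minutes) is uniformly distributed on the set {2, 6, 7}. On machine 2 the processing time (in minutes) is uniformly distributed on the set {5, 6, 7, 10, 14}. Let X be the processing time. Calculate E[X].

E[X | machine 1] = (2+6+7)/3 = 5.
E[X | machine 2] = (5+6+7+10+14)/5 = 42/5.
By the law of total expectation,
E[X] = (3/7)·(5) + (4/7)·(42/5) = 243/35.

243/35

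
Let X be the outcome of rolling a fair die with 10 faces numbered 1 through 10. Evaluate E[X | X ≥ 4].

7

Given X ≥ 4, X is equally likely to be any of {4, 5, 6, 7, 8, 9, 10}.
E[X | X ≥ 4] = (4 + 5 + 6 + 7 + 8 + 9 + 10) / 7 = 7.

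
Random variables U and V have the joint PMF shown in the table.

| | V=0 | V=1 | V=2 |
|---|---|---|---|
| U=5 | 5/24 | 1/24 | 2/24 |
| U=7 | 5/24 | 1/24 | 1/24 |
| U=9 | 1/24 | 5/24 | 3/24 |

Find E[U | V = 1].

P(V = 1) = 7/24.
Σ U·P over the event = 5·(1/24) + 7·(1/24) + 9·(5/24) = 19/8.
E[U | V = 1] = (19/8) / (7/24) = 57/7.

57/7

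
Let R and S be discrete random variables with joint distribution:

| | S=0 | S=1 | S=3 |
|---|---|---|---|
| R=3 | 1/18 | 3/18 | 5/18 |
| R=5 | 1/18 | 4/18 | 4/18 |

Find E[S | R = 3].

2

P(R = 3) = 1/2.
Σ S·P over the event = 0·(1/18) + 1·(3/18) + 3·(5/18) = 1.
E[S | R = 3] = (1) / (1/2) = 2.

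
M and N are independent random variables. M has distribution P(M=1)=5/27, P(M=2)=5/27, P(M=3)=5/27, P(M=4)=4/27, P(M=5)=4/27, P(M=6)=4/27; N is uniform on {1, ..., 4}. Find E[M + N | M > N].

388/59

P(M > N) = 59/108.
Summing (M+N)·P(x,y) over outcomes with M > N gives 97/27.
E[M + N | M > N] = (97/27) / (59/108) = 388/59.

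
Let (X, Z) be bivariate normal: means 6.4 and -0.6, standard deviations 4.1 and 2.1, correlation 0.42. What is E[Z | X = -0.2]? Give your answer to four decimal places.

-2.0198

The regression of Z on X has slope ρ·σ_Z/σ_X and passes through (μ_X, μ_Z).
E[Z | X=-0.2] = -0.6 + (0.42)·(2.1/4.1)·(-0.2 − (6.4)) = -0.6 + (0.21512)·(-6.6) = -2.0198.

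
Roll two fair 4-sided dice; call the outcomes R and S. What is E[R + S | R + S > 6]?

Outcomes with R + S > 6: (3,4), (4,3), (4,4), each with probability 1/16.
E[R + S | R + S > 6] = (7 + 7 + 8) / 3 = 22/3.

22/3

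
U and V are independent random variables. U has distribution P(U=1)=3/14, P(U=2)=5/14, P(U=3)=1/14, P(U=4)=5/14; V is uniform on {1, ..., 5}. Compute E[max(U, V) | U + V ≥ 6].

157/36

P(U + V ≥ 6) = 18/35.
Summing max(U,V)·P(x,y) over outcomes with U + V ≥ 6 gives 157/70.
E[max(U, V) | U + V ≥ 6] = (157/70) / (18/35) = 157/36.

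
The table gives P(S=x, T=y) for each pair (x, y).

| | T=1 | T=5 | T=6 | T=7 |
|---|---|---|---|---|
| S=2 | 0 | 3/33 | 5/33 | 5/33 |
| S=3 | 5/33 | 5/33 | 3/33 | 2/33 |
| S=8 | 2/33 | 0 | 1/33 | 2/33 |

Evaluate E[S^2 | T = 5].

P(T = 5) = 8/33.
Σ S^2·P over the event = 4·(3/33) + 9·(5/33) = 19/11.
E[S^2 | T = 5] = (19/11) / (8/33) = 57/8.

57/8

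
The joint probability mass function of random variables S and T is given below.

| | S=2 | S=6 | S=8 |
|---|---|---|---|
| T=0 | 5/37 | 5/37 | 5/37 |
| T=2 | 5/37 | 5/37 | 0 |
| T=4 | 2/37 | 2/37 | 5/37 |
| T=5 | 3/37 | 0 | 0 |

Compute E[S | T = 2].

P(T = 2) = 10/37.
Σ S·P over the event = 2·(5/37) + 6·(5/37) = 40/37.
E[S | T = 2] = (40/37) / (10/37) = 4.

4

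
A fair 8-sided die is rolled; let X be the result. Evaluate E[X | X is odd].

Given X is odd, X is equally likely to be any of {1, 3, 5, 7}.
E[X | X is odd] = (1 + 3 + 5 + 7) / 4 = 4.

4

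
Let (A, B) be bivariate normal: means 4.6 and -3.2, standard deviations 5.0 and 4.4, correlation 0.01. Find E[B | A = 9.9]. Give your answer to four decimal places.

-3.1534

For a bivariate normal, E[B | A=x] = μ_B + ρ·(σ_B/σ_A)·(x − μ_A).
E[B | A=9.9] = -3.2 + (0.01)·(4.4/5.0)·(9.9 − (4.6)) = -3.2 + (0.0088)·(5.3) = -3.1534.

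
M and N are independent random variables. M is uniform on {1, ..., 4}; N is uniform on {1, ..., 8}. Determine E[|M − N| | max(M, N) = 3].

P(max(M, N) = 3) = 5/32.
Summing |M−N|·P(x,y) over outcomes with max(M, N) = 3 gives 3/16.
E[|M − N| | max(M, N) = 3] = (3/16) / (5/32) = 6/5.

6/5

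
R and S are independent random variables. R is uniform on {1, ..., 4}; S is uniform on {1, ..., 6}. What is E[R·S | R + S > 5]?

P(R + S > 5) = 7/12.
Summing RS·P(x,y) over outcomes with R + S > 5 gives 175/24.
E[R·S | R + S > 5] = (175/24) / (7/12) = 25/2.

25/2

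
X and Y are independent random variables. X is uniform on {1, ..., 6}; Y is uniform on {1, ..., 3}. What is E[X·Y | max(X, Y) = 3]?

27/5

Outcomes with max(X, Y) = 3: (1,3), (2,3), (3,1), (3,2), (3,3), each with probability 1/18.
E[X·Y | max(X, Y) = 3] = (3 + 6 + 3 + 6 + 9) / 5 = 27/5.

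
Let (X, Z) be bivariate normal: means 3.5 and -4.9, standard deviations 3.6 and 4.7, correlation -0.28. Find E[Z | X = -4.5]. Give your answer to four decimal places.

E[Z | X=x] = μ_Z + ρ(σ_Z/σ_X)(x − μ_X) for jointly normal variables.
E[Z | X=-4.5] = -4.9 + (-0.28)·(4.7/3.6)·(-4.5 − (3.5)) = -4.9 + (-0.365556)·(-8) = -1.9756.

-1.9756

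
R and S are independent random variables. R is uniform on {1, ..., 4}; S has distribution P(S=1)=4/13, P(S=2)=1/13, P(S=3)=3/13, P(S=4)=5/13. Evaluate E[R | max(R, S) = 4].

P(max(R, S) = 4) = 7/13.
Summing R·P(x,y) over outcomes with max(R, S) = 4 gives 41/26.
E[R | max(R, S) = 4] = (41/26) / (7/13) = 41/14.

41/14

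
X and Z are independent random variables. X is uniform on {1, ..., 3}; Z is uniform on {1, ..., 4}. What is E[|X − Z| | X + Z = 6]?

1

Outcomes with X + Z = 6: (2,4), (3,3), each with probability 1/12.
E[|X − Z| | X + Z = 6] = (2 + 0) / 2 = 1.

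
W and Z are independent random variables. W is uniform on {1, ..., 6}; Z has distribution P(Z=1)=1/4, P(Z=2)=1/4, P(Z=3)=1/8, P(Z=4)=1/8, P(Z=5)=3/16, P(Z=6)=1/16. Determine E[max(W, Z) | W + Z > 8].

P(W + Z > 8) = 19/96.
Summing max(W,Z)·P(x,y) over outcomes with W + Z > 8 gives 53/48.
E[max(W, Z) | W + Z > 8] = (53/48) / (19/96) = 106/19.

106/19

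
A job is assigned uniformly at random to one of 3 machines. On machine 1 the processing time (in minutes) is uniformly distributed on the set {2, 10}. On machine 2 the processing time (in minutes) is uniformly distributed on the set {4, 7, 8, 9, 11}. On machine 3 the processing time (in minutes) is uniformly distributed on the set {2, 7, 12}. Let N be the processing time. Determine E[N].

104/15

E[N | machine 1] = (2+10)/2 = 6.
E[N | machine 2] = (4+7+8+9+11)/5 = 39/5.
E[N | machine 3] = (2+7+12)/3 = 7.
E[N] = (1/3)·(6) + (1/3)·(39/5) + (1/3)·(7) = 104/15.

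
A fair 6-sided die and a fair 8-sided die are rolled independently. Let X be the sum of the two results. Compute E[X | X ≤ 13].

370/47

P(X ≤ 13) = 47/48.
E[X | X ≤ 13] = (185/24) / (47/48) = 370/47.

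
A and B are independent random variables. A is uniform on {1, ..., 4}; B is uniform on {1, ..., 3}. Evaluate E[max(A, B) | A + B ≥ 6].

P(A + B ≥ 6) = 1/4.
Summing max(A,B)·P(x,y) over outcomes with A + B ≥ 6 gives 11/12.
E[max(A, B) | A + B ≥ 6] = (11/12) / (1/4) = 11/3.

11/3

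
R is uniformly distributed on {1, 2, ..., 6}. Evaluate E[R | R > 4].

11/2

Given R > 4, R is equally likely to be any of {5, 6}.
E[R | R > 4] = (5 + 6) / 2 = 11/2.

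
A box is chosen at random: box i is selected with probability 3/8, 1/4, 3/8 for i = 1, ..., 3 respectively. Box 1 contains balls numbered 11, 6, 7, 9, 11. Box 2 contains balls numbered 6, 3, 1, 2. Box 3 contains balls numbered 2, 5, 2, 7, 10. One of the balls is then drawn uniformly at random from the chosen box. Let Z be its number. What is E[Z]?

6

E[Z | box 1] = (11+6+7+9+11)/5 = 44/5.
E[Z | box 2] = (6+3+1+2)/4 = 3.
E[Z | box 3] = (2+5+2+7+10)/5 = 26/5.
By the law of total expectation,
E[Z] = (3/8)·(44/5) + (1/4)·(3) + (3/8)·(26/5) = 6.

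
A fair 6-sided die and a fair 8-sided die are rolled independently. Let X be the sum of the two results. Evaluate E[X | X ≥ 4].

P(X ≥ 4) = 15/16.
E[X | X ≥ 4] = (47/6) / (15/16) = 376/45.

376/45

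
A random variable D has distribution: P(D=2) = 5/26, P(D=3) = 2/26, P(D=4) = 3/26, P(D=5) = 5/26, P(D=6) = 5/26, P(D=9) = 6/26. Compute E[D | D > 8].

P(D > 8) = 3/13.
Σ over the event: 9·3/13 = 27/13.
E[D | D > 8] = (27/13) / (3/13) = 9.

9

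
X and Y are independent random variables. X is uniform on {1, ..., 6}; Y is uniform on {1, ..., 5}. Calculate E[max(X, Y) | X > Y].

14/3

P(X > Y) = 1/2.
Summing max(X,Y)·P(x,y) over outcomes with X > Y gives 7/3.
E[max(X, Y) | X > Y] = (7/3) / (1/2) = 14/3.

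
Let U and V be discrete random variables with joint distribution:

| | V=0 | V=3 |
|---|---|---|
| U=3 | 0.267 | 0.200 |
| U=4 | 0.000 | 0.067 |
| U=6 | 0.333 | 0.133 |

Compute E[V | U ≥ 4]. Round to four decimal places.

1.1257

P(U ≥ 4) = 0.533.
Σ V·P over the event = 3·(0.067) + 0·(0.333) + 3·(0.133) = 0.600.
E[V | U ≥ 4] = (0.600) / (0.533) = 1.1257.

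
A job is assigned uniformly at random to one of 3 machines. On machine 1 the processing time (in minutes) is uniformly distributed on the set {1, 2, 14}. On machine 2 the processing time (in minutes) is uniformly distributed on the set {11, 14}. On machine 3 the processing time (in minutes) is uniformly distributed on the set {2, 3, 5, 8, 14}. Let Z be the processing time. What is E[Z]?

737/90

E[Z | machine 1] = (1+2+14)/3 = 17/3.
E[Z | machine 2] = (11+14)/2 = 25/2.
E[Z | machine 3] = (2+3+5+8+14)/5 = 32/5.
By the law of total expectation,
E[Z] = (1/3)·(17/3) + (1/3)·(25/2) + (1/3)·(32/5) = 737/90.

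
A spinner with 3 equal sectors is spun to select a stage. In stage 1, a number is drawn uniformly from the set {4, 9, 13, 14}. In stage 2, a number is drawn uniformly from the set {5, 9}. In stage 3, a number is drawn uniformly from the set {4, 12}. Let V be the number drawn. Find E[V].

25/3

E[V | stage 1] = (4+9+13+14)/4 = 10.
E[V | stage 2] = (5+9)/2 = 7.
E[V | stage 3] = (4+12)/2 = 8.
By the law of total expectation,
E[V] = (1/3)·(10) + (1/3)·(7) + (1/3)·(8) = 25/3.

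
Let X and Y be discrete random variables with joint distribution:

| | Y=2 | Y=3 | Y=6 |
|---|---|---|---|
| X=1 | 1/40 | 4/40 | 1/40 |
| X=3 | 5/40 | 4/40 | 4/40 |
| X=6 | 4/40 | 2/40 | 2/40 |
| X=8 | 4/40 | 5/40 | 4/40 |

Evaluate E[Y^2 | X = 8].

205/13

P(X = 8) = 13/40.
Summing Y^2·P(X=x,Y=y) over the conditioning event gives 41/8.
E[Y^2 | X = 8] = (41/8) / (13/40) = 205/13.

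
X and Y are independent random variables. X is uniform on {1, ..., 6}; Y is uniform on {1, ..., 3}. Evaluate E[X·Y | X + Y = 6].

22/3

Outcomes with X + Y = 6: (3,3), (4,2), (5,1), each with probability 1/18.
E[X·Y | X + Y = 6] = (9 + 8 + 5) / 3 = 22/3.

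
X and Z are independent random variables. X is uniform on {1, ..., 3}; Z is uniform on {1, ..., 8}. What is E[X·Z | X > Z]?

Outcomes with X > Z: (2,1), (3,1), (3,2), each with probability 1/24.
E[X·Z | X > Z] = (2 + 3 + 6) / 3 = 11/3.

11/3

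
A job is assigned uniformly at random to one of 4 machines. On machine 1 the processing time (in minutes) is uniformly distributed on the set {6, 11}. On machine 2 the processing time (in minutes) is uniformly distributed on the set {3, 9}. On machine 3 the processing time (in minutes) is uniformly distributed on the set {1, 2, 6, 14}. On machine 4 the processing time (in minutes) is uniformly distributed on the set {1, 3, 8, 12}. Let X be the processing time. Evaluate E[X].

E[X | machine 1] = (6+11)/2 = 17/2.
E[X | machine 2] = (3+9)/2 = 6.
E[X | machine 3] = (1+2+6+14)/4 = 23/4.
E[X | machine 4] = (1+3+8+12)/4 = 6.
E[X] = (1/4)·(17/2) + (1/4)·(6) + (1/4)·(23/4) + (1/4)·(6) = 105/16.

105/16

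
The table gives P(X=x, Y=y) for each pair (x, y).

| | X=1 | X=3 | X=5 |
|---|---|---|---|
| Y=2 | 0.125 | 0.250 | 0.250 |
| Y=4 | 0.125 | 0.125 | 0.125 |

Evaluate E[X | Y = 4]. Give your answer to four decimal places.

3.0000

P(Y = 4) = 0.375.
Σ X·P over the event = 1·(0.125) + 3·(0.125) + 5·(0.125) = 1.125.
E[X | Y = 4] = (1.125) / (0.375) = 3.0000.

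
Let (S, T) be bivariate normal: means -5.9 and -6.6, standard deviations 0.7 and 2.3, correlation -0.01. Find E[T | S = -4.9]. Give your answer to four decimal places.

The regression of T on S has slope ρ·σ_T/σ_S and passes through (μ_S, μ_T).
E[T | S=-4.9] = -6.6 + (-0.01)·(2.3/0.7)·(-4.9 − (-5.9)) = -6.6 + (-0.032857)·(1) = -6.6329.

-6.6329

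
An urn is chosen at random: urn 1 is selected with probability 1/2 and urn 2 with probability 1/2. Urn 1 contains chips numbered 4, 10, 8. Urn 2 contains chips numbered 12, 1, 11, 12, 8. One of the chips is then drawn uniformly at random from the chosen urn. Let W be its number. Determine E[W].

121/15

E[W | urn 1] = (4+10+8)/3 = 22/3.
E[W | urn 2] = (12+1+11+12+8)/5 = 44/5.
By the law of total expectation,
E[W] = (1/2)·(22/3) + (1/2)·(44/5) = 121/15.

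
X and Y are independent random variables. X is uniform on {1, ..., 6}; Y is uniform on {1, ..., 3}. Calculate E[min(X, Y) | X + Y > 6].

P(X + Y > 6) = 1/3.
Summing min(X,Y)·P(x,y) over outcomes with X + Y > 6 gives 7/9.
E[min(X, Y) | X + Y > 6] = (7/9) / (1/3) = 7/3.

7/3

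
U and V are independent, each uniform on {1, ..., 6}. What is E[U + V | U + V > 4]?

P(U + V > 4) = 5/6.
Summing (U+V)·P(x,y) over outcomes with U + V > 4 gives 58/9.
E[U + V | U + V > 4] = (58/9) / (5/6) = 116/15.

116/15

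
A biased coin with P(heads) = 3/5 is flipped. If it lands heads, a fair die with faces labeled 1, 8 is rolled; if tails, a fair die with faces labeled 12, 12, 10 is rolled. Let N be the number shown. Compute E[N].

E[N | heads] = (1+8)/2 = 9/2.
E[N | tails] = (12+12+10)/3 = 34/3.
E[N] = (3/5)·(9/2) + (2/5)·(34/3) = 217/30.

217/30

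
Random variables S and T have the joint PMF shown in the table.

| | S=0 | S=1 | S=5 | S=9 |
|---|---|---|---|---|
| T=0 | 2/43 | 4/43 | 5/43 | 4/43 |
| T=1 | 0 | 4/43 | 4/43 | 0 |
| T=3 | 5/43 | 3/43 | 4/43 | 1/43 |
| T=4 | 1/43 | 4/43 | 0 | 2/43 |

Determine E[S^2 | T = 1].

P(T = 1) = 8/43.
Σ S^2·P over the event = 1·(4/43) + 25·(4/43) = 104/43.
E[S^2 | T = 1] = (104/43) / (8/43) = 13.

13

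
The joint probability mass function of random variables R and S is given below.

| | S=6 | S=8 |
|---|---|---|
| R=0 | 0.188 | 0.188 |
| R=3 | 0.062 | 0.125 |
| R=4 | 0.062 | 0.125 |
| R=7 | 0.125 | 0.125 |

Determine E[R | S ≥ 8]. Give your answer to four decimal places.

P(S ≥ 8) = 0.563.
Σ R·P over the event = 0·(0.188) + 3·(0.125) + 4·(0.125) + 7·(0.125) = 1.750.
E[R | S ≥ 8] = (1.750) / (0.563) = 3.1083.

3.1083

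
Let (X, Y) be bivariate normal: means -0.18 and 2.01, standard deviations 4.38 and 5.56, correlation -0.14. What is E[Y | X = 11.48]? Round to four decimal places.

-0.0622

The regression of Y on X has slope ρ·σ_Y/σ_X and passes through (μ_X, μ_Y).
E[Y | X=11.48] = 2.01 + (-0.14)·(5.56/4.38)·(11.48 − (-0.18)) = 2.01 + (-0.17772)·(11.66) = -0.0622.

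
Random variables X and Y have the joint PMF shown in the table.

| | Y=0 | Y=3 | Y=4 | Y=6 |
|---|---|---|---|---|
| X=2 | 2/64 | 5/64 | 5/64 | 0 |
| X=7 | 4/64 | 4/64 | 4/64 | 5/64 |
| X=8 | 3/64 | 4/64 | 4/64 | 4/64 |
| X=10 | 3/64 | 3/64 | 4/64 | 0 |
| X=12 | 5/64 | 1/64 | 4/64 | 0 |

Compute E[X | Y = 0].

P(Y = 0) = 17/64.
Σ X·P over the event = 2·(2/64) + 7·(4/64) + 8·(3/64) + 10·(3/64) + 12·(5/64) = 73/32.
E[X | Y = 0] = (73/32) / (17/64) = 146/17.

146/17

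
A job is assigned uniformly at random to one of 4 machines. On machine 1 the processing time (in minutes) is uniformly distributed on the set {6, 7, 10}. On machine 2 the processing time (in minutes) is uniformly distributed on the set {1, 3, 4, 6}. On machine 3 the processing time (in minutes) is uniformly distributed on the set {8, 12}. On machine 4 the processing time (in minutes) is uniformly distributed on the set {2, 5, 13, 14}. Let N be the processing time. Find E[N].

E[N | machine 1] = (6+7+10)/3 = 23/3.
E[N | machine 2] = (1+3+4+6)/4 = 7/2.
E[N | machine 3] = (8+12)/2 = 10.
E[N | machine 4] = (2+5+13+14)/4 = 17/2.
E[N] = (1/4)·(23/3) + (1/4)·(7/2) + (1/4)·(10) + (1/4)·(17/2) = 89/12.

89/12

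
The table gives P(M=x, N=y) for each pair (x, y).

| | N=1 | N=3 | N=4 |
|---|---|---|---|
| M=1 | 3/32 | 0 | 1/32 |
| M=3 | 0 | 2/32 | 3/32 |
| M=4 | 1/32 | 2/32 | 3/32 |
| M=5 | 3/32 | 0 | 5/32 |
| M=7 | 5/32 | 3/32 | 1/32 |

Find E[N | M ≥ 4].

P(M ≥ 4) = 23/32.
Summing N·P(M=x,N=y) over the conditioning event gives 15/8.
E[N | M ≥ 4] = (15/8) / (23/32) = 60/23.

60/23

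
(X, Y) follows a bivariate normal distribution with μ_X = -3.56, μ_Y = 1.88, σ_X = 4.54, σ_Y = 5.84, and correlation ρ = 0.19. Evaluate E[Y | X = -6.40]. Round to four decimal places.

The regression of Y on X has slope ρ·σ_Y/σ_X and passes through (μ_X, μ_Y).
E[Y | X=-6.40] = 1.88 + (0.19)·(5.84/4.54)·(-6.40 − (-3.56)) = 1.88 + (0.24441)·(-2.84) = 1.1859.

1.1859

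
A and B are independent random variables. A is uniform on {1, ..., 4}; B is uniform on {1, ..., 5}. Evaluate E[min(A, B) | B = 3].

9/4

P(B = 3) = 1/5.
Summing min(A,B)·P(x,y) over outcomes with B = 3 gives 9/20.
E[min(A, B) | B = 3] = (9/20) / (1/5) = 9/4.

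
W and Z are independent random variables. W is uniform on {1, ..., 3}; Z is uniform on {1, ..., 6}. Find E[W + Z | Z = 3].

P(Z = 3) = 1/6.
Summing (W+Z)·P(x,y) over outcomes with Z = 3 gives 5/6.
E[W + Z | Z = 3] = (5/6) / (1/6) = 5.

5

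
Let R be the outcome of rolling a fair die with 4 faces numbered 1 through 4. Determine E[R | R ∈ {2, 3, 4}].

3

P(R ∈ {2, 3, 4}) = 3/4.
Σ over the event: 2·1/4 + 3·1/4 + 4·1/4 = 9/4.
E[R | R ∈ {2, 3, 4}] = (9/4) / (3/4) = 3.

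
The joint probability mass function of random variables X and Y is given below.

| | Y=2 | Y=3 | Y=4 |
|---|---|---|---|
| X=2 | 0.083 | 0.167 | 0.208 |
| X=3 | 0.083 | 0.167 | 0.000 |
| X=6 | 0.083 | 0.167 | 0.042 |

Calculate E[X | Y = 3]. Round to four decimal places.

3.6667

P(Y = 3) = 0.501.
Summing X·P(X=x,Y=y) over the conditioning event gives 1.837.
E[X | Y = 3] = (1.837) / (0.501) = 3.6667.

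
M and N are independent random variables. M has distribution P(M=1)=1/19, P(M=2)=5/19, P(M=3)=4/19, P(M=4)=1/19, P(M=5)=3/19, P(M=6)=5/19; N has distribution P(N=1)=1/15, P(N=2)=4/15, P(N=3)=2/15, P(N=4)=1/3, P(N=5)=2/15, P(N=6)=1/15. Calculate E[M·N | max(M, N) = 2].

P(max(M, N) = 2) = 29/285.
Summing MN·P(x,y) over outcomes with max(M, N) = 2 gives 98/285.
E[M·N | max(M, N) = 2] = (98/285) / (29/285) = 98/29.

98/29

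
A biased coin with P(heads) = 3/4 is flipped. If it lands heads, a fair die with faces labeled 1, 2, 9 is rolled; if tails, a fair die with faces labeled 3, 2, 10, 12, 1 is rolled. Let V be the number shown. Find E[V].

E[V | heads] = (1+2+9)/3 = 4.
E[V | tails] = (3+2+10+12+1)/5 = 28/5.
By the law of total expectation,
E[V] = (3/4)·(4) + (1/4)·(28/5) = 22/5.

22/5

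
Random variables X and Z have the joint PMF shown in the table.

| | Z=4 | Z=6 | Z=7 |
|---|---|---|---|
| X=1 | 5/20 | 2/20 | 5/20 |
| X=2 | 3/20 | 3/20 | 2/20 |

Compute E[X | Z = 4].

P(Z = 4) = 2/5.
Σ X·P over the event = 1·(5/20) + 2·(3/20) = 11/20.
E[X | Z = 4] = (11/20) / (2/5) = 11/8.

11/8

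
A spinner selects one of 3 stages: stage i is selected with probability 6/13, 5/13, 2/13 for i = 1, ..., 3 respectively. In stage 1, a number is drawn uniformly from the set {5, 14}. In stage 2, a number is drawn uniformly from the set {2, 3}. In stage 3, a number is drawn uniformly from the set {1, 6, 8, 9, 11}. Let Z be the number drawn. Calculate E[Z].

E[Z | stage 1] = (5+14)/2 = 19/2.
E[Z | stage 2] = (2+3)/2 = 5/2.
E[Z | stage 3] = (1+6+8+9+11)/5 = 7.
E[Z] = (6/13)·(19/2) + (5/13)·(5/2) + (2/13)·(7) = 167/26.

167/26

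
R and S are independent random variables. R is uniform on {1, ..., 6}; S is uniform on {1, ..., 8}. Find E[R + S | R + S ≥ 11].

12

Outcomes with R + S ≥ 11: (3,8), (4,7), (4,8), (5,6), (5,7), (5,8), (6,5), (6,6), (6,7), (6,8), each with probability 1/48.
E[R + S | R + S ≥ 11] = (11 + 11 + 12 + 11 + 12 + 13 + 11 + 12 + 13 + 14) / 10 = 12.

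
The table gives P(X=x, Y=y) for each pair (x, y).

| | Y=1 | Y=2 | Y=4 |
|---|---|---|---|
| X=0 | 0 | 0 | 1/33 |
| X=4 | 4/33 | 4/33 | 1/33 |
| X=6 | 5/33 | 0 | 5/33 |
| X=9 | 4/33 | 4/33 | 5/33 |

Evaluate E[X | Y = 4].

79/12

P(Y = 4) = 4/11.
Σ X·P over the event = 0·(1/33) + 4·(1/33) + 6·(5/33) + 9·(5/33) = 79/33.
E[X | Y = 4] = (79/33) / (4/11) = 79/12.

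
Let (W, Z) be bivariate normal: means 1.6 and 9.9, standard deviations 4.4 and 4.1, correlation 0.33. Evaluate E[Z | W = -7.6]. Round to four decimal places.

7.0710

For a bivariate normal, E[Z | W=x] = μ_Z + ρ·(σ_Z/σ_W)·(x − μ_W).
E[Z | W=-7.6] = 9.9 + (0.33)·(4.1/4.4)·(-7.6 − (1.6)) = 9.9 + (0.3075)·(-9.2) = 7.0710.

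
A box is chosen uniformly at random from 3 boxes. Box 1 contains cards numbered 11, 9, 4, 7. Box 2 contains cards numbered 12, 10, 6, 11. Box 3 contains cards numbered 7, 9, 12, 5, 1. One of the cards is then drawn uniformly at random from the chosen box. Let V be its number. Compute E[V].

81/10

E[V | box 1] = (11+9+4+7)/4 = 31/4.
E[V | box 2] = (12+10+6+11)/4 = 39/4.
E[V | box 3] = (7+9+12+5+1)/5 = 34/5.
E[V] = (1/3)·(31/4) + (1/3)·(39/4) + (1/3)·(34/5) = 81/10.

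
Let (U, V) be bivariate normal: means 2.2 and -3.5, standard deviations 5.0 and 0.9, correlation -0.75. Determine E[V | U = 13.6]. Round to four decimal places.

-5.0390

For a bivariate normal, E[V | U=x] = μ_V + ρ·(σ_V/σ_U)·(x − μ_U).
E[V | U=13.6] = -3.5 + (-0.75)·(0.9/5.0)·(13.6 − (2.2)) = -3.5 + (-0.135)·(11.4) = -5.0390.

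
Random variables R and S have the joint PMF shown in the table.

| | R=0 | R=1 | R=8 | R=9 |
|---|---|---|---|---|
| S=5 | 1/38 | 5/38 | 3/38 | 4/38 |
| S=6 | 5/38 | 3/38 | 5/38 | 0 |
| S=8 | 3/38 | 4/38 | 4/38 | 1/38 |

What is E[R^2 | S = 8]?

P(S = 8) = 6/19.
Σ R^2·P over the event = 0·(3/38) + 1·(4/38) + 64·(4/38) + 81·(1/38) = 341/38.
E[R^2 | S = 8] = (341/38) / (6/19) = 341/12.

341/12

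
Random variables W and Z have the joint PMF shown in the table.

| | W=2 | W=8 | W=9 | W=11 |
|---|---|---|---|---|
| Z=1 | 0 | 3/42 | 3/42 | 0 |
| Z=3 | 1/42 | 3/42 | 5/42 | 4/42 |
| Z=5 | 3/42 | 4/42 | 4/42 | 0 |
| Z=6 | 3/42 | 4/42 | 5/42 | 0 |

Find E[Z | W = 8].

P(W = 8) = 1/3.
Σ Z·P over the event = 1·(3/42) + 3·(3/42) + 5·(4/42) + 6·(4/42) = 4/3.
E[Z | W = 8] = (4/3) / (1/3) = 4.

4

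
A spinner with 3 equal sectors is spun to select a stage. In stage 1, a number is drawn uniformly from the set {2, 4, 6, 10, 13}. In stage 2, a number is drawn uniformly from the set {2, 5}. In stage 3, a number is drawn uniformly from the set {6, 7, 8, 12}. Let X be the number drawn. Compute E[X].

25/4

E[X | stage 1] = (2+4+6+10+13)/5 = 7.
E[X | stage 2] = (2+5)/2 = 7/2.
E[X | stage 3] = (6+7+8+12)/4 = 33/4.
By the law of total expectation,
E[X] = (1/3)·(7) + (1/3)·(7/2) + (1/3)·(33/4) = 25/4.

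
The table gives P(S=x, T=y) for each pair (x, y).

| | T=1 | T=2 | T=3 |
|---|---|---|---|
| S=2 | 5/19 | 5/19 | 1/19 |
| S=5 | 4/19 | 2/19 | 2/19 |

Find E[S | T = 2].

P(T = 2) = 7/19.
Σ S·P over the event = 2·(5/19) + 5·(2/19) = 20/19.
E[S | T = 2] = (20/19) / (7/19) = 20/7.

20/7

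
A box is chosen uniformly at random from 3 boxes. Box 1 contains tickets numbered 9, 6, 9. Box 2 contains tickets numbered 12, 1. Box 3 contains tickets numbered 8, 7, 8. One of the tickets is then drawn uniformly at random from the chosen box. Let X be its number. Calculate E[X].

133/18

E[X | box 1] = (9+6+9)/3 = 8.
E[X | box 2] = (12+1)/2 = 13/2.
E[X | box 3] = (8+7+8)/3 = 23/3.
E[X] = (1/3)·(8) + (1/3)·(13/2) + (1/3)·(23/3) = 133/18.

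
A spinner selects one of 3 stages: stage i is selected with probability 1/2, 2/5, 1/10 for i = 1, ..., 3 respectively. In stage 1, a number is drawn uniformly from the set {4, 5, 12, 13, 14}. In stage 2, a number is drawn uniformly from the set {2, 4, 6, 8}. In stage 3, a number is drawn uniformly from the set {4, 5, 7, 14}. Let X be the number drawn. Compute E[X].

151/20

E[X | stage 1] = (4+5+12+13+14)/5 = 48/5.
E[X | stage 2] = (2+4+6+8)/4 = 5.
E[X | stage 3] = (4+5+7+14)/4 = 15/2.
By the law of total expectation,
E[X] = (1/2)·(48/5) + (2/5)·(5) + (1/10)·(15/2) = 151/20.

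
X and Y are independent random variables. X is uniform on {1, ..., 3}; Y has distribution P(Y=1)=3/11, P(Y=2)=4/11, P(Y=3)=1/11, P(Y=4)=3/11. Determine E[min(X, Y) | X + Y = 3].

P(X + Y = 3) = 7/33.
Summing min(X,Y)·P(x,y) over outcomes with X + Y = 3 gives 7/33.
E[min(X, Y) | X + Y = 3] = (7/33) / (7/33) = 1.

1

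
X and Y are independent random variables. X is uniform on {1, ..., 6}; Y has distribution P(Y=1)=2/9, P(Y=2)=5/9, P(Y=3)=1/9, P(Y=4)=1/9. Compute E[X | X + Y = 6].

35/9

P(X + Y = 6) = 1/6.
Summing X·P(x,y) over outcomes with X + Y = 6 gives 35/54.
E[X | X + Y = 6] = (35/54) / (1/6) = 35/9.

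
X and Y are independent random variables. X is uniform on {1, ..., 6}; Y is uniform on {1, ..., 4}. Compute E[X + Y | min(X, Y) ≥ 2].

P(min(X, Y) ≥ 2) = 5/8.
Summing (X+Y)·P(x,y) over outcomes with min(X, Y) ≥ 2 gives 35/8.
E[X + Y | min(X, Y) ≥ 2] = (35/8) / (5/8) = 7.

7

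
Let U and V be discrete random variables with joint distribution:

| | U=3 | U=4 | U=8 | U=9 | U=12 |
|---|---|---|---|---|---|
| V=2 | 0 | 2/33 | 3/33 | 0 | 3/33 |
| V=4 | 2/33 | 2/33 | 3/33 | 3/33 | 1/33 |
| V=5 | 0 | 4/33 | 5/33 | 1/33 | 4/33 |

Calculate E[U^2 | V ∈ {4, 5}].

P(V ∈ {4, 5}) = 25/33.
Summing U^2·P(U=x,V=y) over the conditioning event gives 1670/33.
E[U^2 | V ∈ {4, 5}] = (1670/33) / (25/33) = 334/5.

334/5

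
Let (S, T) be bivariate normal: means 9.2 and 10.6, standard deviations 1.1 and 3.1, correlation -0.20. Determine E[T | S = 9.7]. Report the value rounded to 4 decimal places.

10.3182

The regression of T on S has slope ρ·σ_T/σ_S and passes through (μ_S, μ_T).
E[T | S=9.7] = 10.6 + (-0.20)·(3.1/1.1)·(9.7 − (9.2)) = 10.6 + (-0.56364)·(0.5) = 10.3182.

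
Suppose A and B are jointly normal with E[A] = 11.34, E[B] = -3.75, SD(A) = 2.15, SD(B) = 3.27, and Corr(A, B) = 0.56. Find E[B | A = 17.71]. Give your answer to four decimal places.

1.6755

For a bivariate normal, E[B | A=x] = μ_B + ρ·(σ_B/σ_A)·(x − μ_A).
E[B | A=17.71] = -3.75 + (0.56)·(3.27/2.15)·(17.71 − (11.34)) = -3.75 + (0.85172)·(6.37) = 1.6755.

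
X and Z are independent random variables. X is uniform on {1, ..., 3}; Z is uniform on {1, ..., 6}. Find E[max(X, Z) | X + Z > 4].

P(X + Z > 4) = 2/3.
Summing max(X,Z)·P(x,y) over outcomes with X + Z > 4 gives 3.
E[max(X, Z) | X + Z > 4] = (3) / (2/3) = 9/2.

9/2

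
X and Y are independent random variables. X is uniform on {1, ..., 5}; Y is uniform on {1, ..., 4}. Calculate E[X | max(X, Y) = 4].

22/7

P(max(X, Y) = 4) = 7/20.
Summing X·P(x,y) over outcomes with max(X, Y) = 4 gives 11/10.
E[X | max(X, Y) = 4] = (11/10) / (7/20) = 22/7.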